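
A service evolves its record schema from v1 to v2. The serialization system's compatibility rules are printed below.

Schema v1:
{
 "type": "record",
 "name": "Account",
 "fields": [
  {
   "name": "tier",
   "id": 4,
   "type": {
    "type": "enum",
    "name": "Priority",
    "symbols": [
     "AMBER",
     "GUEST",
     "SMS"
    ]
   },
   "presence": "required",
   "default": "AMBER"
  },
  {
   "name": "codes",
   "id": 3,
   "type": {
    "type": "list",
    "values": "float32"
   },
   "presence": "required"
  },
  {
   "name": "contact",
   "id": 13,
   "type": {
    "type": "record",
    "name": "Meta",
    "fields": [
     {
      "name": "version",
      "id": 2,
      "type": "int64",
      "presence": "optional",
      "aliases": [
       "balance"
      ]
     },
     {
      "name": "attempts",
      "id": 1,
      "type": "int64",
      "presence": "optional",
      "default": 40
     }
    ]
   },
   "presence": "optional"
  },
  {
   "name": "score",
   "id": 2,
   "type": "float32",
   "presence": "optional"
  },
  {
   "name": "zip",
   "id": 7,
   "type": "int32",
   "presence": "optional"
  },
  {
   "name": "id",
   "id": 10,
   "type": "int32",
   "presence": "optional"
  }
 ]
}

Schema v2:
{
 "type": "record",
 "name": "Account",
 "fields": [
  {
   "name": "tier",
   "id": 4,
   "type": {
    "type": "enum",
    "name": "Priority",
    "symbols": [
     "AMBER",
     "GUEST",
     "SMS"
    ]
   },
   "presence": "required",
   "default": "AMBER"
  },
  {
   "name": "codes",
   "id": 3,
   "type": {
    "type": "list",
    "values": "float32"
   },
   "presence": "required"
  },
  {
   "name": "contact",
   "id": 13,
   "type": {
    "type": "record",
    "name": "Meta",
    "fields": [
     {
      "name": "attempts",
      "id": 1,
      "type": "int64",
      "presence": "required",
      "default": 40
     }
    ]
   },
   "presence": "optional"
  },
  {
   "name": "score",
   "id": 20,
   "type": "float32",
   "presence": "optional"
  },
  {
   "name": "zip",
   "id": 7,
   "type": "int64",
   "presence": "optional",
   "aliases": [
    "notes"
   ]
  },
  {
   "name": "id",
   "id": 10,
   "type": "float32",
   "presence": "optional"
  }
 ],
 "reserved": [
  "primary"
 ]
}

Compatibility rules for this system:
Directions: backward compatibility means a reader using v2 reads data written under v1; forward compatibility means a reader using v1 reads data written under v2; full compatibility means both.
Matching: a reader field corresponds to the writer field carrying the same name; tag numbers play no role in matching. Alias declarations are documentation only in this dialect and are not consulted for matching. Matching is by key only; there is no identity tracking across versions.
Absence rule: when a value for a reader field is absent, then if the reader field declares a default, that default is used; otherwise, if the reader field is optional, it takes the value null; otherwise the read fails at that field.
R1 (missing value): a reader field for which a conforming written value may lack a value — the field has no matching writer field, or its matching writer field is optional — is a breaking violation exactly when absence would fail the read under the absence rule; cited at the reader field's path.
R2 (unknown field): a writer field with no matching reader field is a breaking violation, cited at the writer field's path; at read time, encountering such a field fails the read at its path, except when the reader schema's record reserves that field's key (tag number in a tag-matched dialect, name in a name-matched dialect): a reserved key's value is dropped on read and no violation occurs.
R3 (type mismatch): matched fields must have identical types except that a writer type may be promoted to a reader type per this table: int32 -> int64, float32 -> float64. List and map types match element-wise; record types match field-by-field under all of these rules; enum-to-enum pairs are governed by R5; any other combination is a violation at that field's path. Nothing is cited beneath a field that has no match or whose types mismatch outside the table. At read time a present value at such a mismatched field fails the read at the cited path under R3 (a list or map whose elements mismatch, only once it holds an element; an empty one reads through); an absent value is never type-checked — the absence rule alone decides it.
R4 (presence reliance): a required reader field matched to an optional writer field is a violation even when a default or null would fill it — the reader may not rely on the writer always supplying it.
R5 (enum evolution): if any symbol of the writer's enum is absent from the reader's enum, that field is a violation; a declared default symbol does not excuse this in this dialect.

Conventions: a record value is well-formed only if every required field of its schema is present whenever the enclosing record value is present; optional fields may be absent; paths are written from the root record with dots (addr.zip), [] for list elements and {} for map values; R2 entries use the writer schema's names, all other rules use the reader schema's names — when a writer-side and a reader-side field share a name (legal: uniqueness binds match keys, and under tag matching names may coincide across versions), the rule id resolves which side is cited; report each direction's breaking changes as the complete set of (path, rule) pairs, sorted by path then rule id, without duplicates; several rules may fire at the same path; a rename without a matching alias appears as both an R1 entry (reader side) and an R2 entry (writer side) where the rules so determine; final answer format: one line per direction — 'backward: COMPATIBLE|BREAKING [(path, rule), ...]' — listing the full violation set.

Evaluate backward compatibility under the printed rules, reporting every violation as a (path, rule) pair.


arrows below run writer -> reader for Account
backward pass over Account, reader schema v2, writer schema v1:
  tier: Priority -> Priority, writer required; from tier
  codes: list<float32> -> list<float32>, writer required; from codes
  contact: Meta -> Meta, writer optional; from contact
  score: float32 -> float32, writer optional; from score
  zip: int32 -> int64, writer optional; from zip
  id: int32 -> float32, writer optional; from id
  contact.attempts: int64 -> int64, writer optional; from contact.attempts
  contact.version (writer side), unknown to reader
  violation R4 at contact.attempts
  violation R2 at contact.version
  violation R3 at id
  => 3 violation(s): backward is BREAKING for Account
remaining Account differences; none change what is asked:
  field score in record Account: tag 2 changed to 20 -> fires no rule on Account, leaving the asked answer as it is
  field zip in record Account: type int32 changed to int64 -> fires only in the forward direction of Account, which is not asked here

backward: BREAKING [(contact.attempts, R4), (contact.version, R2), (id, R3)]


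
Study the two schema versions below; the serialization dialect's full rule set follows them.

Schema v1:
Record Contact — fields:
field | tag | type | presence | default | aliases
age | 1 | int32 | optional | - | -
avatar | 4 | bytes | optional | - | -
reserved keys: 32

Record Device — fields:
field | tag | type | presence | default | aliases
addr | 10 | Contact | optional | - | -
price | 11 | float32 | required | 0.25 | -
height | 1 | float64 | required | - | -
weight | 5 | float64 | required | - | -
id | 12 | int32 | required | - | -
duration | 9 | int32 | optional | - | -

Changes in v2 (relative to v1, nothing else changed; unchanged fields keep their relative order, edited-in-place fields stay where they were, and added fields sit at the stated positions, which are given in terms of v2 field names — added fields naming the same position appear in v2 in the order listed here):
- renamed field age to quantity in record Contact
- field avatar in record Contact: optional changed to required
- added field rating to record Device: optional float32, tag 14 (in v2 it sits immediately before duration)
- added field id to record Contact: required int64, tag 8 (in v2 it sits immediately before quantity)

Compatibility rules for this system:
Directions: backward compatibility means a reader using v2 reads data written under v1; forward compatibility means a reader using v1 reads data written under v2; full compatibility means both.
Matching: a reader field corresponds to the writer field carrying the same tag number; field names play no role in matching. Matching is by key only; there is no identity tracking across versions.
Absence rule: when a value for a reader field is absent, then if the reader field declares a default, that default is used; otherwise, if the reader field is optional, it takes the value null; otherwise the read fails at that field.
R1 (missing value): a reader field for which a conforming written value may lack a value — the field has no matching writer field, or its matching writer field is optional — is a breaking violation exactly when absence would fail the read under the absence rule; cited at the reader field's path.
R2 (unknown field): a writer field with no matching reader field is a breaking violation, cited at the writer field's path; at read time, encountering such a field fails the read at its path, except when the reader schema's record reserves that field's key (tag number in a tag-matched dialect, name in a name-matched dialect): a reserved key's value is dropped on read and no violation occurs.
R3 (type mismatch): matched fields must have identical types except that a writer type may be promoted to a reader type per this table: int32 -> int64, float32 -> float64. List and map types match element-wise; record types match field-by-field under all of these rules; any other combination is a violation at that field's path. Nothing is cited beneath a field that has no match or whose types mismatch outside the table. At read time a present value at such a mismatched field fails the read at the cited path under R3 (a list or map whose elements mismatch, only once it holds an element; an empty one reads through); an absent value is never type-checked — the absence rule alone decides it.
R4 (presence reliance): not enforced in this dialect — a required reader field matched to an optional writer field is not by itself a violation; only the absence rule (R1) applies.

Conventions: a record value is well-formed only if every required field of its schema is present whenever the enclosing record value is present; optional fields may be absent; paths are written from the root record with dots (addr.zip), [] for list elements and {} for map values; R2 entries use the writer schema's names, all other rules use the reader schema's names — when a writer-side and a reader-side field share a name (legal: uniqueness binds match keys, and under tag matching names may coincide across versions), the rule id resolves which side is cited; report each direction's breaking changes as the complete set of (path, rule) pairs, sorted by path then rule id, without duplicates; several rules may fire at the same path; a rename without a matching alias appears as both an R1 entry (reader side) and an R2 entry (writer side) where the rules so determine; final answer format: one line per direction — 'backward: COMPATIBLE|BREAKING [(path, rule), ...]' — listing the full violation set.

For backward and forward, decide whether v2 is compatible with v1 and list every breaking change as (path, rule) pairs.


arrows below run writer -> reader for Device
backward pass over Device, reader schema v2, writer schema v1:
  addr <- addr (Contact -> Contact, writer optional)
  price <- price (float32 -> float32, writer required)
  height <- height (float64 -> float64, writer required)
  weight <- weight (float64 -> float64, writer required)
  id <- id (int32 -> int32, writer required)
  rating: no writer-side match
  duration <- duration (int32 -> int32, writer optional)
  addr.id: no writer-side match
  addr.quantity <- addr.age (int32 -> int32, writer optional)
  addr.avatar <- addr.avatar (bytes -> bytes, writer optional)
  rule R1 violated at addr.avatar
  rule R1 violated at addr.id
  => backward: BREAKING (2)
forward pass over Device, reader schema v1, writer schema v2:
  addr <- addr (Contact -> Contact, writer optional)
  price <- price (float32 -> float32, writer required)
  height <- height (float64 -> float64, writer required)
  weight <- weight (float64 -> float64, writer required)
  id <- id (int32 -> int32, writer required)
  duration <- duration (int32 -> int32, writer optional)
  writer field rating has no reader counterpart
  addr.age <- addr.quantity (int32 -> int32, writer optional)
  addr.avatar <- addr.avatar (bytes -> bytes, writer required)
  writer field addr.id has no reader counterpart
  rule R2 violated at addr.id
  rule R2 violated at rating
  => forward: BREAKING (2)

backward: BREAKING [(addr.avatar, R1), (addr.id, R1)]; forward: BREAKING [(addr.id, R2), (rating, R2)]


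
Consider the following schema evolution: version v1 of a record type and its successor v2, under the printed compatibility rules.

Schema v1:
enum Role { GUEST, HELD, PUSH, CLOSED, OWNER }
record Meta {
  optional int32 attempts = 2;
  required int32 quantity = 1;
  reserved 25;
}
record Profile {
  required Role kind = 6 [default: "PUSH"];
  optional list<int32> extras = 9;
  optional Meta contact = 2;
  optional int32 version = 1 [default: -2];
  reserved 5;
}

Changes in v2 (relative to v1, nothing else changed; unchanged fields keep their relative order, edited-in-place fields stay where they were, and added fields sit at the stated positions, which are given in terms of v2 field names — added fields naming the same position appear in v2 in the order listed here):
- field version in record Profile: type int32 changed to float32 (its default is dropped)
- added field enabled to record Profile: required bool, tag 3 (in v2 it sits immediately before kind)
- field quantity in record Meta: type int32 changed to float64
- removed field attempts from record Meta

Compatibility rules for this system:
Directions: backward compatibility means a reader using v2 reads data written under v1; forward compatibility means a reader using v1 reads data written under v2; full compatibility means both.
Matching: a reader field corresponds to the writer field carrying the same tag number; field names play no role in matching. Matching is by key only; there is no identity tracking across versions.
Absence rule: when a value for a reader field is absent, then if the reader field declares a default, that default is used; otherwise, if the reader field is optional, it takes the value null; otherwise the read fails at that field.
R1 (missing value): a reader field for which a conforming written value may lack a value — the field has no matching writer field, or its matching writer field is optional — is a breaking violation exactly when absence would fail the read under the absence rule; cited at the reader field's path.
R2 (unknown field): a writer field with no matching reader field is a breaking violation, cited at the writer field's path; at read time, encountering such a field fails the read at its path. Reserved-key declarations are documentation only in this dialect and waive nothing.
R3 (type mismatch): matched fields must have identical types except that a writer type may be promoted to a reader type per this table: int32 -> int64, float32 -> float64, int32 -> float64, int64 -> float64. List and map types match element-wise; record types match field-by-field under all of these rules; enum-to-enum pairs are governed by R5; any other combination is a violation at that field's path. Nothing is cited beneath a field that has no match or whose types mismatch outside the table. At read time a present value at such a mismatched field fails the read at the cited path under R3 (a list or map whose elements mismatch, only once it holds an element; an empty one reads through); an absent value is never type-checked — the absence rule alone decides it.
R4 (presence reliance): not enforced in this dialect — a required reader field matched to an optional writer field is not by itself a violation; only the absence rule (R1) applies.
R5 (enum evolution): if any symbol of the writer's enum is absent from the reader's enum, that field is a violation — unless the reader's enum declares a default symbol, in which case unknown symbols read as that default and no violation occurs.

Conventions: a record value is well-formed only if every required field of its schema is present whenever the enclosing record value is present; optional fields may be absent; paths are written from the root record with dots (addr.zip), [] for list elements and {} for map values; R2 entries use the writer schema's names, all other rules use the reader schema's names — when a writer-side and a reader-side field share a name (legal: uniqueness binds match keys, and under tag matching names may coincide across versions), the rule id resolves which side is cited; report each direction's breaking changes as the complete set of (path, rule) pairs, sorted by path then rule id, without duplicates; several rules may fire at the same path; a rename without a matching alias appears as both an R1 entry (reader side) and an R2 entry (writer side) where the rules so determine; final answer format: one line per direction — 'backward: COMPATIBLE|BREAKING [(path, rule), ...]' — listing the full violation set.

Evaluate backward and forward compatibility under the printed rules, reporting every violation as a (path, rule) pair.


backward: BREAKING [(contact.attempts, R2), (enabled, R1), (version, R3)]; forward: BREAKING [(contact.quantity, R3), (enabled, R2), (version, R3)]

the writer's type comes first in each Profile pair
checking backward for Profile: reader v2 against writer v1:
  enabled: no writer-side match
  Role -> Role, writer required: kind aligns to kind
  list<int32> -> list<int32>, writer optional: extras aligns to extras
  Meta -> Meta, writer optional: contact aligns to contact
  int32 -> float32, writer optional: version aligns to version
  int32 -> float64, writer required: contact.quantity aligns to contact.quantity
  writer contact.attempts: unknown to reader
  R2 fires at contact.attempts
  R1 fires at enabled
  R3 fires at version
  => backward verdict for Profile: BREAKING, 3 violation(s)
checking forward for Profile: reader v1 against writer v2:
  Role -> Role, writer required: kind aligns to kind
  list<int32> -> list<int32>, writer optional: extras aligns to extras
  Meta -> Meta, writer optional: contact aligns to contact
  float32 -> int32, writer optional: version aligns to version
  writer enabled: unknown to reader
  contact.attempts: no writer-side match
  float64 -> int32, writer required: contact.quantity aligns to contact.quantity
  R3 fires at contact.quantity
  R2 fires at enabled
  R3 fires at version
  => forward verdict for Profile: BREAKING, 3 violation(s)


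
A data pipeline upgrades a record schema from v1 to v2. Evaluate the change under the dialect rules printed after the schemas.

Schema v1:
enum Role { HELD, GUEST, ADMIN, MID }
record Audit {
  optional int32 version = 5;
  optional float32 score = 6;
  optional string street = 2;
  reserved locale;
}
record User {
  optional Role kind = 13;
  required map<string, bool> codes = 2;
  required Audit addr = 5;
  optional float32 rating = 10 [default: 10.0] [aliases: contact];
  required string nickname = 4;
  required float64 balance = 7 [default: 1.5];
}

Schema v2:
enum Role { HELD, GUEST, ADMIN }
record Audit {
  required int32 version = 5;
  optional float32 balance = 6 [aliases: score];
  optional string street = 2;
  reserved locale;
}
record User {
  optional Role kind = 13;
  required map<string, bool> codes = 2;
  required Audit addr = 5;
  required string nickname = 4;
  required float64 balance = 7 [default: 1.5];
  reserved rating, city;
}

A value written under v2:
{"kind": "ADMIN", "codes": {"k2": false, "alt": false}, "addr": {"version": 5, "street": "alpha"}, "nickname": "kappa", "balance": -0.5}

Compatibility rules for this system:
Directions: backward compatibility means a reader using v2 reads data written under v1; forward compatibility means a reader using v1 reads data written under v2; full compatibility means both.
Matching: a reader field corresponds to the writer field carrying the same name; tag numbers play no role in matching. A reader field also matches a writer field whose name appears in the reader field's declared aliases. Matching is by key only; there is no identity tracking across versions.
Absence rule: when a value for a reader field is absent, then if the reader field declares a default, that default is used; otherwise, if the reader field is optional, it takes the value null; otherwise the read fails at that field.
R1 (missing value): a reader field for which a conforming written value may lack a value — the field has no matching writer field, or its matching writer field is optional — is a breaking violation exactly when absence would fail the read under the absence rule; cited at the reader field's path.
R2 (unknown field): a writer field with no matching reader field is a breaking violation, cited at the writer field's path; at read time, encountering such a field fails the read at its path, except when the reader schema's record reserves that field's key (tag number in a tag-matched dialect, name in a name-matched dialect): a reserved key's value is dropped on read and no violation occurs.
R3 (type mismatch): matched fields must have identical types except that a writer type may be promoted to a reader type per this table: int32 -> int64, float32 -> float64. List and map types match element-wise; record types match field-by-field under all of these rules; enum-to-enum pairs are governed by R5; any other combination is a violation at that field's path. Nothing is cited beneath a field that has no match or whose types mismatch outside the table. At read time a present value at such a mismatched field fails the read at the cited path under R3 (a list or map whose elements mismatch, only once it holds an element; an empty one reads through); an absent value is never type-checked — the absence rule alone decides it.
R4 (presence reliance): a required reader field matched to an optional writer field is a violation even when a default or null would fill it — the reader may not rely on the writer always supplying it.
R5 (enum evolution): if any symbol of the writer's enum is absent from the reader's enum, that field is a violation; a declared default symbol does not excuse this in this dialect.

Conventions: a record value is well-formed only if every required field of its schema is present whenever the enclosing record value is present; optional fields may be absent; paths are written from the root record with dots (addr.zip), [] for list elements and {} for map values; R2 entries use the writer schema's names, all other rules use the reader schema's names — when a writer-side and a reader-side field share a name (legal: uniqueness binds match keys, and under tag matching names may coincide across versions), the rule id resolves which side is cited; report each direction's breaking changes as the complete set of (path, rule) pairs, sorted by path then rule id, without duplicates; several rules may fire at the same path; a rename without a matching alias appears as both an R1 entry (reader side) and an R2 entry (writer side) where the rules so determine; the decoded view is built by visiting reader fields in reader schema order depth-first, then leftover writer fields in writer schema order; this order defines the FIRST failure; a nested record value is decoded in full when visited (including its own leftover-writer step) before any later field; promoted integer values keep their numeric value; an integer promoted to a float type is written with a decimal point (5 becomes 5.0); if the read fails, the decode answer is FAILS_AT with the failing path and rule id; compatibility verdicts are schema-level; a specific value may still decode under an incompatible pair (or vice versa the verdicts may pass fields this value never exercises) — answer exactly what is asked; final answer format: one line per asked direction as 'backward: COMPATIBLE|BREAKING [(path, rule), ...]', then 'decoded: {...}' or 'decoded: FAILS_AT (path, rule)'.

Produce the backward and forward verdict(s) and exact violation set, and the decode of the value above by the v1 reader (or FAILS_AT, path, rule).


each type pair in User: writer, then reader
checking backward for User: reader v2 against writer v1:
  Role -> Role, writer optional: kind aligns to kind
  map<string, bool> -> map<string, bool>, writer required: codes aligns to codes
  Audit -> Audit, writer required: addr aligns to addr
  string -> string, writer required: nickname aligns to nickname
  float64 -> float64, writer required: balance aligns to balance
  rating (writer side), unknown to reader
  int32 -> int32, writer optional: addr.version aligns to addr.version
  float32 -> float32, writer optional: addr.balance aligns to addr.score
  string -> string, writer optional: addr.street aligns to addr.street
  violation R1 at addr.version
  violation R4 at addr.version
  violation R5 at kind
  => backward: BREAKING (3)
checking forward for User: reader v1 against writer v2:
  Role -> Role, writer optional: kind aligns to kind
  map<string, bool> -> map<string, bool>, writer required: codes aligns to codes
  Audit -> Audit, writer required: addr aligns to addr
  rating: no writer match
  string -> string, writer required: nickname aligns to nickname
  float64 -> float64, writer required: balance aligns to balance
  int32 -> int32, writer required: addr.version aligns to addr.version
  addr.score: no writer match
  string -> string, writer optional: addr.street aligns to addr.street
  addr.balance (writer side), unknown to reader
  violation R2 at addr.balance
  => forward: BREAKING (1)
decode (reader v1):
  kind := "ADMIN"
  codes := {"k2": false, "alt": false}
  addr.version := 5
  addr.score := null (absent, optional -> null)
  addr.street := "alpha"
  rating := 10.0 (absent -> default)
  nickname := "kappa"
  balance := -0.5
  => decoded: {"kind": "ADMIN", "codes": {"k2": false, "alt": false}, "addr": {"version": 5, "score": null, "street": "alpha"}, "rating": 10.0, "nickname": "kappa", "balance": -0.5}

backward: BREAKING [(addr.version, R1), (addr.version, R4), (kind, R5)]; forward: BREAKING [(addr.balance, R2)]; decoded: {"kind": "ADMIN", "codes": {"k2": false, "alt": false}, "addr": {"version": 5, "score": null, "street": "alpha"}, "rating": 10.0, "nickname": "kappa", "balance": -0.5}


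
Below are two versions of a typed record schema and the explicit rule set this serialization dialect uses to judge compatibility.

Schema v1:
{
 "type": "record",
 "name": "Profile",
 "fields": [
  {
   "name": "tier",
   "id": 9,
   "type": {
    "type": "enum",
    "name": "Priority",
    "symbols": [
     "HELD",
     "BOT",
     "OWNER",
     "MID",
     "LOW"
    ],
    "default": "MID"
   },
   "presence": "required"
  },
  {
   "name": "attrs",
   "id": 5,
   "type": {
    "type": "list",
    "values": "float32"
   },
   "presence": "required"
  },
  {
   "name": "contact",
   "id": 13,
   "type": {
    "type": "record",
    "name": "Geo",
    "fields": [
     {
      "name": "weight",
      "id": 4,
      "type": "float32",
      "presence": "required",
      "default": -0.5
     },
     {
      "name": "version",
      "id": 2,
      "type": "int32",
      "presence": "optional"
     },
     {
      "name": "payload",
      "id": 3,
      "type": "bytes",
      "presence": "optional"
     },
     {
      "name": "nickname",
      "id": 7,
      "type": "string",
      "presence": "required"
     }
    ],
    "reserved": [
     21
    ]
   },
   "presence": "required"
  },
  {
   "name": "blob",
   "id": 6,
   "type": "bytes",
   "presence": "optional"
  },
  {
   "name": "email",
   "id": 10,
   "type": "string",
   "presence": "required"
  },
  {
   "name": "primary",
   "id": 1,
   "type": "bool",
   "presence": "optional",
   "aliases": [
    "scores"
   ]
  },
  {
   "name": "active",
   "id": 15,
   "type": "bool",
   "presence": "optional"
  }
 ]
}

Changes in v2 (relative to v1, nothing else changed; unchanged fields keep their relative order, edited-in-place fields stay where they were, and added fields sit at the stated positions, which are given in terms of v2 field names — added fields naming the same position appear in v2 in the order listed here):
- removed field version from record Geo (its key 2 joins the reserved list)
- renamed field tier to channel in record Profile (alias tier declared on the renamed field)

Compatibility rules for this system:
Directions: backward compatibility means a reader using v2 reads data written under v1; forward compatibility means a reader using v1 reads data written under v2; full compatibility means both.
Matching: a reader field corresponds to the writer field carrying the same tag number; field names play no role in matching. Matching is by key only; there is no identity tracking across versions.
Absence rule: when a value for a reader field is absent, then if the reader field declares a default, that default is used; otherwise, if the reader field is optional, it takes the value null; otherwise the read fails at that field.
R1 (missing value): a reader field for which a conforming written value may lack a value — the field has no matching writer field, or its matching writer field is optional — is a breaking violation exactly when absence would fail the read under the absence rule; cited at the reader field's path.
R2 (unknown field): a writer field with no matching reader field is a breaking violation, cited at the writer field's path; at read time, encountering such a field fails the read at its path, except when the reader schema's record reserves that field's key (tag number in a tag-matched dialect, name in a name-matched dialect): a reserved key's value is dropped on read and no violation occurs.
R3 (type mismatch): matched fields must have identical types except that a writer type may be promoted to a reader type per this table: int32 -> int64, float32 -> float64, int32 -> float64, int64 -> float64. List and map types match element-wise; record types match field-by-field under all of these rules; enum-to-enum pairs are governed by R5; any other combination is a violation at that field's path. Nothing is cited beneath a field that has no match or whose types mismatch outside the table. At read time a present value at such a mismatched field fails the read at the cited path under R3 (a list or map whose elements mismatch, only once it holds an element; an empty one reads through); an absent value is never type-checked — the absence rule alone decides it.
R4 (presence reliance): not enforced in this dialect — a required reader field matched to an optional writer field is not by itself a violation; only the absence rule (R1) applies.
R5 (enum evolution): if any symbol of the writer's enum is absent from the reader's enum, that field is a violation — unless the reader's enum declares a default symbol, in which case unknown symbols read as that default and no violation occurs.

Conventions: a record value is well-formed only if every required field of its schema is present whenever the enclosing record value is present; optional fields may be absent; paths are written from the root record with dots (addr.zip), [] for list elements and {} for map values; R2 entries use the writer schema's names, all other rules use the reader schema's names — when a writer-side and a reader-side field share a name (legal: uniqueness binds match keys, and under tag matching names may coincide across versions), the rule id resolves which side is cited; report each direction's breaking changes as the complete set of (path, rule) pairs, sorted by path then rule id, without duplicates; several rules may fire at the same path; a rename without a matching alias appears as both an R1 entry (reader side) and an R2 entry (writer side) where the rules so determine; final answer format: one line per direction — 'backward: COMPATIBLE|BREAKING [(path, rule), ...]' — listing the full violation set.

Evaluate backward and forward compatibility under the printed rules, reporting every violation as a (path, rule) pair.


in Profile below, arrows point writer -> reader
checking backward for Profile: reader v2 against writer v1:
  channel <- tier (Priority -> Priority, writer required)
  attrs <- attrs (list<float32> -> list<float32>, writer required)
  contact <- contact (Geo -> Geo, writer required)
  blob <- blob (bytes -> bytes, writer optional)
  email <- email (string -> string, writer required)
  primary <- primary (bool -> bool, writer optional)
  active <- active (bool -> bool, writer optional)
  contact.weight <- contact.weight (float32 -> float32, writer required)
  contact.payload <- contact.payload (bytes -> bytes, writer optional)
  contact.nickname <- contact.nickname (string -> string, writer required)
  leftover writer field: contact.version
  => no violations; backward on Profile: COMPATIBLE
checking forward for Profile: reader v1 against writer v2:
  tier <- channel (Priority -> Priority, writer required)
  attrs <- attrs (list<float32> -> list<float32>, writer required)
  contact <- contact (Geo -> Geo, writer required)
  blob <- blob (bytes -> bytes, writer optional)
  email <- email (string -> string, writer required)
  primary <- primary (bool -> bool, writer optional)
  active <- active (bool -> bool, writer optional)
  contact.weight <- contact.weight (float32 -> float32, writer required)
  contact.version: no writer-side match
  contact.payload <- contact.payload (bytes -> bytes, writer optional)
  contact.nickname <- contact.nickname (string -> string, writer required)
  => no violations; forward on Profile: COMPATIBLE

backward: COMPATIBLE []; forward: COMPATIBLE []


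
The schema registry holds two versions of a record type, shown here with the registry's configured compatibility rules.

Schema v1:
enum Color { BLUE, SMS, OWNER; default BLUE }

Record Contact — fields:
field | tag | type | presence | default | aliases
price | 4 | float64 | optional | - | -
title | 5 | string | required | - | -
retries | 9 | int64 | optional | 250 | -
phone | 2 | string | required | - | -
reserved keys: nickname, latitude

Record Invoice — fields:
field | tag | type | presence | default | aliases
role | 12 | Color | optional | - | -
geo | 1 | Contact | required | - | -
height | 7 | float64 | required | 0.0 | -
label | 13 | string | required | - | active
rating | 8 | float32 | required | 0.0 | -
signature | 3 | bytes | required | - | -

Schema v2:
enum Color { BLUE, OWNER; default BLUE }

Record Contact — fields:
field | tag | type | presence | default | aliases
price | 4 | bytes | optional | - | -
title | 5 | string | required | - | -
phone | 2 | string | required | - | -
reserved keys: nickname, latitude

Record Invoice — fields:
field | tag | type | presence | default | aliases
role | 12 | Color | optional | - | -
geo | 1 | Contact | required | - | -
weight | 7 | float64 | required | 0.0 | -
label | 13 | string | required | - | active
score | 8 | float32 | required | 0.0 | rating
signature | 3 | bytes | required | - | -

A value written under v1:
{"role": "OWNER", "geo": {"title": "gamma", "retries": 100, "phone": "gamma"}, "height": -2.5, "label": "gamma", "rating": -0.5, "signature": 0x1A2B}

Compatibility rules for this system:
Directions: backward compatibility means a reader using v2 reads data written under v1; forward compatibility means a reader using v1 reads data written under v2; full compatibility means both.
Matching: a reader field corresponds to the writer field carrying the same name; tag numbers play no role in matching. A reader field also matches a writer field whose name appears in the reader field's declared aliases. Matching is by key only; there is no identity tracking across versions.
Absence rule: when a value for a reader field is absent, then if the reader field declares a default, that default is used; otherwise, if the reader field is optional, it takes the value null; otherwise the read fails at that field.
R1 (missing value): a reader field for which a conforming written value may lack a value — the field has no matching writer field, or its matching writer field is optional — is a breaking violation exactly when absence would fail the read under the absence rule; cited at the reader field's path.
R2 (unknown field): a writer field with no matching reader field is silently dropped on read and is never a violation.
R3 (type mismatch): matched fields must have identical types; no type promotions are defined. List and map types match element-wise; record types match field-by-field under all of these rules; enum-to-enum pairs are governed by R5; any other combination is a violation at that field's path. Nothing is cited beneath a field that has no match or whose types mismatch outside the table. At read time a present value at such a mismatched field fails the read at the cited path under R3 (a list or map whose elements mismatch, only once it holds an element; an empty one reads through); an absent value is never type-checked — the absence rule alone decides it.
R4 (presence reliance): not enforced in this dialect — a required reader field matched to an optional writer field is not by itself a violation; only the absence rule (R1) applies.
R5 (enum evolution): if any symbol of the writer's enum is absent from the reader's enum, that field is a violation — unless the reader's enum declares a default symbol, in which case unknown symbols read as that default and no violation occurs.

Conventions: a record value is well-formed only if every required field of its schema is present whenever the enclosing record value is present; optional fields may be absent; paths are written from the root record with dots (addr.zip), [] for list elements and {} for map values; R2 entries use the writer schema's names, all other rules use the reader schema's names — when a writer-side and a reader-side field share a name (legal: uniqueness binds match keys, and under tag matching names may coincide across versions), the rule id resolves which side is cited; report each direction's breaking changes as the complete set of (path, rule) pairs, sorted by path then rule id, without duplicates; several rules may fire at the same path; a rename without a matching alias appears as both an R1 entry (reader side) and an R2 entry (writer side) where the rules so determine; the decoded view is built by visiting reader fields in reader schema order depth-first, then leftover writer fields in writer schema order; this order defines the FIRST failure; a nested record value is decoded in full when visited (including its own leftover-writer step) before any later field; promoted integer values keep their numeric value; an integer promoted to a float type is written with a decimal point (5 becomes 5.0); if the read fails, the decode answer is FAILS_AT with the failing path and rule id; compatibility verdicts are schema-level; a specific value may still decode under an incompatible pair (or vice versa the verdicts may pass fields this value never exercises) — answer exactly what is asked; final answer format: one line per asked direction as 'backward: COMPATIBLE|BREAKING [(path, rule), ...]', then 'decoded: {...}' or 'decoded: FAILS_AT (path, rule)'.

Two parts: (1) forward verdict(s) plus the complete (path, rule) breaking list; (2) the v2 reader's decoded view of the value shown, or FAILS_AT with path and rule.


the writer's type comes first in each Invoice pair
forward on Invoice — v1 reading data written by v2:
  role: Color -> Color, writer optional; from role
  geo: Contact -> Contact, writer required; from geo
  height: no writer-side match
  label: string -> string, writer required; from label
  rating: no writer-side match
  signature: bytes -> bytes, writer required; from signature
  weight (writer side), unknown to reader
  score (writer side), unknown to reader
  geo.price: bytes -> float64, writer optional; from geo.price
  geo.title: string -> string, writer required; from geo.title
  geo.retries: no writer-side match
  geo.phone: string -> string, writer required; from geo.phone
  violation R3 at geo.price
  => 1 violation(s): forward is BREAKING for Invoice
migrating the Invoice value to v2:
  role := "OWNER"
  geo.price := null (missing; optional => null)
  geo.title := "gamma"
  geo.phone := "gamma"
  writer geo.retries: no reader field; dropped
  weight := 0.0 (missing; default applied)
  label := "gamma"
  score := -0.5 (from writer rating)
  signature := 0x1A2B
  writer height: no reader field; dropped
  => decoded: {"role": "OWNER", "geo": {"price": null, "title": "gamma", "phone": "gamma"}, "weight": 0.0, "label": "gamma", "score": -0.5, "signature": 0x1A2B}
the other Invoice changes do not affect what is asked:
  enum Color (field role in record Invoice): symbol SMS removed -> triggers nothing under Invoice's printed rules — same verdict

forward: BREAKING [(geo.price, R3)]; decoded: {"role": "OWNER", "geo": {"price": null, "title": "gamma", "phone": "gamma"}, "weight": 0.0, "label": "gamma", "score": -0.5, "signature": 0x1A2B}
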